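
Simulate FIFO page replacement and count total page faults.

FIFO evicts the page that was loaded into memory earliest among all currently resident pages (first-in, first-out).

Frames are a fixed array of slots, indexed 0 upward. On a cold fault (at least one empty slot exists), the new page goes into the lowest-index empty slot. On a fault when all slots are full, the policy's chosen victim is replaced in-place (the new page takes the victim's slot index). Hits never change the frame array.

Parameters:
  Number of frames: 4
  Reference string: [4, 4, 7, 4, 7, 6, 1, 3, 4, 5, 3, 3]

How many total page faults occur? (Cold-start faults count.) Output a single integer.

Step 0: ref 4 → FAULT, frames=[4,-,-,-]
Step 1: ref 4 → HIT, frames=[4,-,-,-]
Step 2: ref 7 → FAULT, frames=[4,7,-,-]
Step 3: ref 4 → HIT, frames=[4,7,-,-]
Step 4: ref 7 → HIT, frames=[4,7,-,-]
Step 5: ref 6 → FAULT, frames=[4,7,6,-]
Step 6: ref 1 → FAULT, frames=[4,7,6,1]
Step 7: ref 3 → FAULT (evict 4), frames=[3,7,6,1]
Step 8: ref 4 → FAULT (evict 7), frames=[3,4,6,1]
Step 9: ref 5 → FAULT (evict 6), frames=[3,4,5,1]
Step 10: ref 3 → HIT, frames=[3,4,5,1]
Step 11: ref 3 → HIT, frames=[3,4,5,1]
Total faults: 7

Answer: 7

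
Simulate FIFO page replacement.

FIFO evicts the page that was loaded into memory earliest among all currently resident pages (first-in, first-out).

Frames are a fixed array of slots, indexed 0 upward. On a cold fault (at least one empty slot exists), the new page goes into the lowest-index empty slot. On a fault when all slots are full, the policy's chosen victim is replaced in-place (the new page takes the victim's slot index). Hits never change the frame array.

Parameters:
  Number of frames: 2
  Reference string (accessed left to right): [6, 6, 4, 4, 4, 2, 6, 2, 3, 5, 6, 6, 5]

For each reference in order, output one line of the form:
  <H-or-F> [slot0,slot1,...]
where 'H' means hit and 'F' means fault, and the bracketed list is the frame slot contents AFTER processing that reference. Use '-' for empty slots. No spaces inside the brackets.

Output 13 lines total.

F [6,-]
H [6,-]
F [6,4]
H [6,4]
H [6,4]
F [2,4]
F [2,6]
H [2,6]
F [3,6]
F [3,5]
F [6,5]
H [6,5]
H [6,5]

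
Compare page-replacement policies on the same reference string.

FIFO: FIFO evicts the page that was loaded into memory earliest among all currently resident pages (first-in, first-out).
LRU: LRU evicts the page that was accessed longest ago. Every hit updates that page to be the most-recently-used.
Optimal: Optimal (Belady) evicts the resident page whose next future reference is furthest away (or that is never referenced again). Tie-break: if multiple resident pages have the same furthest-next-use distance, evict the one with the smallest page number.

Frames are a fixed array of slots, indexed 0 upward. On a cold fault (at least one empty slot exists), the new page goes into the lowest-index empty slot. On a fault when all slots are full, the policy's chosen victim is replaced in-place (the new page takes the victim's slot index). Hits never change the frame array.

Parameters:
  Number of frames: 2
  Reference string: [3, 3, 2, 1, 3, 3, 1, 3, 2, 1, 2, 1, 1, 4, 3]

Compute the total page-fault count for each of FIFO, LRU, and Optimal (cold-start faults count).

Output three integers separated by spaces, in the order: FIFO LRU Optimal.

--- FIFO ---
  step 0: ref 3 -> FAULT, frames=[3,-] (faults so far: 1)
  step 1: ref 3 -> HIT, frames=[3,-] (faults so far: 1)
  step 2: ref 2 -> FAULT, frames=[3,2] (faults so far: 2)
  step 3: ref 1 -> FAULT, evict 3, frames=[1,2] (faults so far: 3)
  step 4: ref 3 -> FAULT, evict 2, frames=[1,3] (faults so far: 4)
  step 5: ref 3 -> HIT, frames=[1,3] (faults so far: 4)
  step 6: ref 1 -> HIT, frames=[1,3] (faults so far: 4)
  step 7: ref 3 -> HIT, frames=[1,3] (faults so far: 4)
  step 8: ref 2 -> FAULT, evict 1, frames=[2,3] (faults so far: 5)
  step 9: ref 1 -> FAULT, evict 3, frames=[2,1] (faults so far: 6)
  step 10: ref 2 -> HIT, frames=[2,1] (faults so far: 6)
  step 11: ref 1 -> HIT, frames=[2,1] (faults so far: 6)
  step 12: ref 1 -> HIT, frames=[2,1] (faults so far: 6)
  step 13: ref 4 -> FAULT, evict 2, frames=[4,1] (faults so far: 7)
  step 14: ref 3 -> FAULT, evict 1, frames=[4,3] (faults so far: 8)
  FIFO total faults: 8
--- LRU ---
  step 0: ref 3 -> FAULT, frames=[3,-] (faults so far: 1)
  step 1: ref 3 -> HIT, frames=[3,-] (faults so far: 1)
  step 2: ref 2 -> FAULT, frames=[3,2] (faults so far: 2)
  step 3: ref 1 -> FAULT, evict 3, frames=[1,2] (faults so far: 3)
  step 4: ref 3 -> FAULT, evict 2, frames=[1,3] (faults so far: 4)
  step 5: ref 3 -> HIT, frames=[1,3] (faults so far: 4)
  step 6: ref 1 -> HIT, frames=[1,3] (faults so far: 4)
  step 7: ref 3 -> HIT, frames=[1,3] (faults so far: 4)
  step 8: ref 2 -> FAULT, evict 1, frames=[2,3] (faults so far: 5)
  step 9: ref 1 -> FAULT, evict 3, frames=[2,1] (faults so far: 6)
  step 10: ref 2 -> HIT, frames=[2,1] (faults so far: 6)
  step 11: ref 1 -> HIT, frames=[2,1] (faults so far: 6)
  step 12: ref 1 -> HIT, frames=[2,1] (faults so far: 6)
  step 13: ref 4 -> FAULT, evict 2, frames=[4,1] (faults so far: 7)
  step 14: ref 3 -> FAULT, evict 1, frames=[4,3] (faults so far: 8)
  LRU total faults: 8
--- Optimal ---
  step 0: ref 3 -> FAULT, frames=[3,-] (faults so far: 1)
  step 1: ref 3 -> HIT, frames=[3,-] (faults so far: 1)
  step 2: ref 2 -> FAULT, frames=[3,2] (faults so far: 2)
  step 3: ref 1 -> FAULT, evict 2, frames=[3,1] (faults so far: 3)
  step 4: ref 3 -> HIT, frames=[3,1] (faults so far: 3)
  step 5: ref 3 -> HIT, frames=[3,1] (faults so far: 3)
  step 6: ref 1 -> HIT, frames=[3,1] (faults so far: 3)
  step 7: ref 3 -> HIT, frames=[3,1] (faults so far: 3)
  step 8: ref 2 -> FAULT, evict 3, frames=[2,1] (faults so far: 4)
  step 9: ref 1 -> HIT, frames=[2,1] (faults so far: 4)
  step 10: ref 2 -> HIT, frames=[2,1] (faults so far: 4)
  step 11: ref 1 -> HIT, frames=[2,1] (faults so far: 4)
  step 12: ref 1 -> HIT, frames=[2,1] (faults so far: 4)
  step 13: ref 4 -> FAULT, evict 1, frames=[2,4] (faults so far: 5)
  step 14: ref 3 -> FAULT, evict 2, frames=[3,4] (faults so far: 6)
  Optimal total faults: 6

Answer: 8 8 6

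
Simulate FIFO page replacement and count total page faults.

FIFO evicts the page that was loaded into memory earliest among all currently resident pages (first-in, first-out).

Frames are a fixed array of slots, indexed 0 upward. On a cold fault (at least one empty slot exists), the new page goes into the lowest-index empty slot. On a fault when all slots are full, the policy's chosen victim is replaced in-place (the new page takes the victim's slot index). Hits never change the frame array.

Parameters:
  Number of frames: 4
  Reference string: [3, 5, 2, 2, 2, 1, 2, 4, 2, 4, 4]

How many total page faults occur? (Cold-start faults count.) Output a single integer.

Step 0: ref 3 → FAULT, frames=[3,-,-,-]
Step 1: ref 5 → FAULT, frames=[3,5,-,-]
Step 2: ref 2 → FAULT, frames=[3,5,2,-]
Step 3: ref 2 → HIT, frames=[3,5,2,-]
Step 4: ref 2 → HIT, frames=[3,5,2,-]
Step 5: ref 1 → FAULT, frames=[3,5,2,1]
Step 6: ref 2 → HIT, frames=[3,5,2,1]
Step 7: ref 4 → FAULT (evict 3), frames=[4,5,2,1]
Step 8: ref 2 → HIT, frames=[4,5,2,1]
Step 9: ref 4 → HIT, frames=[4,5,2,1]
Step 10: ref 4 → HIT, frames=[4,5,2,1]
Total faults: 5

Answer: 5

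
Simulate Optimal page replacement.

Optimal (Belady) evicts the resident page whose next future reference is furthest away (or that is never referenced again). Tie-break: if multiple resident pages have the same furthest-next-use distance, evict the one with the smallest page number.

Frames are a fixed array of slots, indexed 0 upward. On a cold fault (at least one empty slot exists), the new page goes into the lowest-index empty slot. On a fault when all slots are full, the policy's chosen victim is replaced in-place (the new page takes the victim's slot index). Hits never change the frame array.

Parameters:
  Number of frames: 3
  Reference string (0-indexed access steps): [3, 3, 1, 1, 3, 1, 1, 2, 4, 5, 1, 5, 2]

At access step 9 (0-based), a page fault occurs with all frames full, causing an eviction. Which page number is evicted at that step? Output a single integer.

Step 0: ref 3 -> FAULT, frames=[3,-,-]
Step 1: ref 3 -> HIT, frames=[3,-,-]
Step 2: ref 1 -> FAULT, frames=[3,1,-]
Step 3: ref 1 -> HIT, frames=[3,1,-]
Step 4: ref 3 -> HIT, frames=[3,1,-]
Step 5: ref 1 -> HIT, frames=[3,1,-]
Step 6: ref 1 -> HIT, frames=[3,1,-]
Step 7: ref 2 -> FAULT, frames=[3,1,2]
Step 8: ref 4 -> FAULT, evict 3, frames=[4,1,2]
Step 9: ref 5 -> FAULT, evict 4, frames=[5,1,2]
At step 9: evicted page 4

Answer: 4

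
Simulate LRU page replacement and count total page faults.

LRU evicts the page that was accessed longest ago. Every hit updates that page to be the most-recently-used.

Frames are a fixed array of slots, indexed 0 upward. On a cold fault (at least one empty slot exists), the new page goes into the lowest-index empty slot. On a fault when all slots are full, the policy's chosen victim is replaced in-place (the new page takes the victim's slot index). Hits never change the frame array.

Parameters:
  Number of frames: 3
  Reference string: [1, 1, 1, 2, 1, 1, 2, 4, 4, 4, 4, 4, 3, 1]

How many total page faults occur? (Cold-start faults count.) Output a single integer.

Step 0: ref 1 → FAULT, frames=[1,-,-]
Step 1: ref 1 → HIT, frames=[1,-,-]
Step 2: ref 1 → HIT, frames=[1,-,-]
Step 3: ref 2 → FAULT, frames=[1,2,-]
Step 4: ref 1 → HIT, frames=[1,2,-]
Step 5: ref 1 → HIT, frames=[1,2,-]
Step 6: ref 2 → HIT, frames=[1,2,-]
Step 7: ref 4 → FAULT, frames=[1,2,4]
Step 8: ref 4 → HIT, frames=[1,2,4]
Step 9: ref 4 → HIT, frames=[1,2,4]
Step 10: ref 4 → HIT, frames=[1,2,4]
Step 11: ref 4 → HIT, frames=[1,2,4]
Step 12: ref 3 → FAULT (evict 1), frames=[3,2,4]
Step 13: ref 1 → FAULT (evict 2), frames=[3,1,4]
Total faults: 5

Answer: 5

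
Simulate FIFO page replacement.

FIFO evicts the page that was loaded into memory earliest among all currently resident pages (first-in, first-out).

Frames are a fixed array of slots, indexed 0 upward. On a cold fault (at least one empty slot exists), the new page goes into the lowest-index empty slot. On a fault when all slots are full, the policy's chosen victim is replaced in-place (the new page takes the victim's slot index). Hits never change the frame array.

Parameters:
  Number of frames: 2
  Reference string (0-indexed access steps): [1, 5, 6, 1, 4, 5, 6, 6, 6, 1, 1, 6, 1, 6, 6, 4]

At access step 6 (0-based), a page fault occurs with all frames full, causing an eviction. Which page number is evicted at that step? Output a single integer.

Answer: 4

Derivation:
Step 0: ref 1 -> FAULT, frames=[1,-]
Step 1: ref 5 -> FAULT, frames=[1,5]
Step 2: ref 6 -> FAULT, evict 1, frames=[6,5]
Step 3: ref 1 -> FAULT, evict 5, frames=[6,1]
Step 4: ref 4 -> FAULT, evict 6, frames=[4,1]
Step 5: ref 5 -> FAULT, evict 1, frames=[4,5]
Step 6: ref 6 -> FAULT, evict 4, frames=[6,5]
At step 6: evicted page 4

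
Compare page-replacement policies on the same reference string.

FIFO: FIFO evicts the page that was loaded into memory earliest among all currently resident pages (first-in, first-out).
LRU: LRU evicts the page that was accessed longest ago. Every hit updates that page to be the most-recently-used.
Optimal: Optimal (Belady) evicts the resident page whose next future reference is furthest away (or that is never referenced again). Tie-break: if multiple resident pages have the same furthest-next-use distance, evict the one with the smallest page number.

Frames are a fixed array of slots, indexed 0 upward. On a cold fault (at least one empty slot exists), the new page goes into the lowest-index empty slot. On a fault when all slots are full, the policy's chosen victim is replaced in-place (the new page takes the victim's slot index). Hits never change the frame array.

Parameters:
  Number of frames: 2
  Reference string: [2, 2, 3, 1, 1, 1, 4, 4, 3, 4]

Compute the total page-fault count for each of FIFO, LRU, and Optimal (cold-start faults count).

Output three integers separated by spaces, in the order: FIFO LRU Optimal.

--- FIFO ---
  step 0: ref 2 -> FAULT, frames=[2,-] (faults so far: 1)
  step 1: ref 2 -> HIT, frames=[2,-] (faults so far: 1)
  step 2: ref 3 -> FAULT, frames=[2,3] (faults so far: 2)
  step 3: ref 1 -> FAULT, evict 2, frames=[1,3] (faults so far: 3)
  step 4: ref 1 -> HIT, frames=[1,3] (faults so far: 3)
  step 5: ref 1 -> HIT, frames=[1,3] (faults so far: 3)
  step 6: ref 4 -> FAULT, evict 3, frames=[1,4] (faults so far: 4)
  step 7: ref 4 -> HIT, frames=[1,4] (faults so far: 4)
  step 8: ref 3 -> FAULT, evict 1, frames=[3,4] (faults so far: 5)
  step 9: ref 4 -> HIT, frames=[3,4] (faults so far: 5)
  FIFO total faults: 5
--- LRU ---
  step 0: ref 2 -> FAULT, frames=[2,-] (faults so far: 1)
  step 1: ref 2 -> HIT, frames=[2,-] (faults so far: 1)
  step 2: ref 3 -> FAULT, frames=[2,3] (faults so far: 2)
  step 3: ref 1 -> FAULT, evict 2, frames=[1,3] (faults so far: 3)
  step 4: ref 1 -> HIT, frames=[1,3] (faults so far: 3)
  step 5: ref 1 -> HIT, frames=[1,3] (faults so far: 3)
  step 6: ref 4 -> FAULT, evict 3, frames=[1,4] (faults so far: 4)
  step 7: ref 4 -> HIT, frames=[1,4] (faults so far: 4)
  step 8: ref 3 -> FAULT, evict 1, frames=[3,4] (faults so far: 5)
  step 9: ref 4 -> HIT, frames=[3,4] (faults so far: 5)
  LRU total faults: 5
--- Optimal ---
  step 0: ref 2 -> FAULT, frames=[2,-] (faults so far: 1)
  step 1: ref 2 -> HIT, frames=[2,-] (faults so far: 1)
  step 2: ref 3 -> FAULT, frames=[2,3] (faults so far: 2)
  step 3: ref 1 -> FAULT, evict 2, frames=[1,3] (faults so far: 3)
  step 4: ref 1 -> HIT, frames=[1,3] (faults so far: 3)
  step 5: ref 1 -> HIT, frames=[1,3] (faults so far: 3)
  step 6: ref 4 -> FAULT, evict 1, frames=[4,3] (faults so far: 4)
  step 7: ref 4 -> HIT, frames=[4,3] (faults so far: 4)
  step 8: ref 3 -> HIT, frames=[4,3] (faults so far: 4)
  step 9: ref 4 -> HIT, frames=[4,3] (faults so far: 4)
  Optimal total faults: 4

Answer: 5 5 4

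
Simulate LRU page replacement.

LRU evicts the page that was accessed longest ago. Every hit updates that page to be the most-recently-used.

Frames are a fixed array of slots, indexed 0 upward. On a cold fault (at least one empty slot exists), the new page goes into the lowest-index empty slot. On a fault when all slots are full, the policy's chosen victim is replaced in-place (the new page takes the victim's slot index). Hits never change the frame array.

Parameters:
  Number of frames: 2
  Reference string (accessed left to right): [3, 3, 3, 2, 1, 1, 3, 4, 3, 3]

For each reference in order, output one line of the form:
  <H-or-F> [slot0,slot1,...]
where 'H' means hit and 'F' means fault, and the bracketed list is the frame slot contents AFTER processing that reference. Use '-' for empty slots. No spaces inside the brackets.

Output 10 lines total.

F [3,-]
H [3,-]
H [3,-]
F [3,2]
F [1,2]
H [1,2]
F [1,3]
F [4,3]
H [4,3]
H [4,3]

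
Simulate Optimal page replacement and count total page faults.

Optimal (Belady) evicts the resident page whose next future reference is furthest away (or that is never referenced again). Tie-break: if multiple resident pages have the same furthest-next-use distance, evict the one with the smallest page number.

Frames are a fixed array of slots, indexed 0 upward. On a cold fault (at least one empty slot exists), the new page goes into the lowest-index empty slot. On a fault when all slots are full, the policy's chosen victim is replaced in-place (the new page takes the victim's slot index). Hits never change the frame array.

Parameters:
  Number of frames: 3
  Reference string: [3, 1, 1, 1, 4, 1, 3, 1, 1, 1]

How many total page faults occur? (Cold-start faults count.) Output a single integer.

Answer: 3

Derivation:
Step 0: ref 3 → FAULT, frames=[3,-,-]
Step 1: ref 1 → FAULT, frames=[3,1,-]
Step 2: ref 1 → HIT, frames=[3,1,-]
Step 3: ref 1 → HIT, frames=[3,1,-]
Step 4: ref 4 → FAULT, frames=[3,1,4]
Step 5: ref 1 → HIT, frames=[3,1,4]
Step 6: ref 3 → HIT, frames=[3,1,4]
Step 7: ref 1 → HIT, frames=[3,1,4]
Step 8: ref 1 → HIT, frames=[3,1,4]
Step 9: ref 1 → HIT, frames=[3,1,4]
Total faults: 3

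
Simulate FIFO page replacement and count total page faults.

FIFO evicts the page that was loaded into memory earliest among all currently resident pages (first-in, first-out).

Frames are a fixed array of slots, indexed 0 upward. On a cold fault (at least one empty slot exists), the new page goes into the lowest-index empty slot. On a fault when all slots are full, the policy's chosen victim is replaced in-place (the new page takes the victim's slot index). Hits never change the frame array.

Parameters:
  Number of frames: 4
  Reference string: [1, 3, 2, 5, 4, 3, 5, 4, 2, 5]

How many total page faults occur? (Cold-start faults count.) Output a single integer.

Answer: 5

Derivation:
Step 0: ref 1 → FAULT, frames=[1,-,-,-]
Step 1: ref 3 → FAULT, frames=[1,3,-,-]
Step 2: ref 2 → FAULT, frames=[1,3,2,-]
Step 3: ref 5 → FAULT, frames=[1,3,2,5]
Step 4: ref 4 → FAULT (evict 1), frames=[4,3,2,5]
Step 5: ref 3 → HIT, frames=[4,3,2,5]
Step 6: ref 5 → HIT, frames=[4,3,2,5]
Step 7: ref 4 → HIT, frames=[4,3,2,5]
Step 8: ref 2 → HIT, frames=[4,3,2,5]
Step 9: ref 5 → HIT, frames=[4,3,2,5]
Total faults: 5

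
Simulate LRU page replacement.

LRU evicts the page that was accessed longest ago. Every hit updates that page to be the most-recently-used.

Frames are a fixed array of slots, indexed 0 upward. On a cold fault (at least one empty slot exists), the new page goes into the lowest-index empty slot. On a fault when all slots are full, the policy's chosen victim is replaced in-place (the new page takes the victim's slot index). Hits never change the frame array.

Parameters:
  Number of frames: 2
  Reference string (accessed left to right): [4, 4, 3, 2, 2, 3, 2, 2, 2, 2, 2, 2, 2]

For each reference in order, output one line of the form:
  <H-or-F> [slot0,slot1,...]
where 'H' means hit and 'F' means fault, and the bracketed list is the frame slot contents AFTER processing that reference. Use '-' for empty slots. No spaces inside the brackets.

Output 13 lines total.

F [4,-]
H [4,-]
F [4,3]
F [2,3]
H [2,3]
H [2,3]
H [2,3]
H [2,3]
H [2,3]
H [2,3]
H [2,3]
H [2,3]
H [2,3]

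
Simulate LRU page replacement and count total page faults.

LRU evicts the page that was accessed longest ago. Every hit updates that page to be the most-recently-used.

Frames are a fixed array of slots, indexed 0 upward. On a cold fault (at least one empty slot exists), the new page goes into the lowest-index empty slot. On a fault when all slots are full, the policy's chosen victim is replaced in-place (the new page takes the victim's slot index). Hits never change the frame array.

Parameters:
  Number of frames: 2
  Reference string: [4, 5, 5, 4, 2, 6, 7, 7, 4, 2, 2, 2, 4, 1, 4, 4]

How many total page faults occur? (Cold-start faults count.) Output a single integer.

Step 0: ref 4 → FAULT, frames=[4,-]
Step 1: ref 5 → FAULT, frames=[4,5]
Step 2: ref 5 → HIT, frames=[4,5]
Step 3: ref 4 → HIT, frames=[4,5]
Step 4: ref 2 → FAULT (evict 5), frames=[4,2]
Step 5: ref 6 → FAULT (evict 4), frames=[6,2]
Step 6: ref 7 → FAULT (evict 2), frames=[6,7]
Step 7: ref 7 → HIT, frames=[6,7]
Step 8: ref 4 → FAULT (evict 6), frames=[4,7]
Step 9: ref 2 → FAULT (evict 7), frames=[4,2]
Step 10: ref 2 → HIT, frames=[4,2]
Step 11: ref 2 → HIT, frames=[4,2]
Step 12: ref 4 → HIT, frames=[4,2]
Step 13: ref 1 → FAULT (evict 2), frames=[4,1]
Step 14: ref 4 → HIT, frames=[4,1]
Step 15: ref 4 → HIT, frames=[4,1]
Total faults: 8

Answer: 8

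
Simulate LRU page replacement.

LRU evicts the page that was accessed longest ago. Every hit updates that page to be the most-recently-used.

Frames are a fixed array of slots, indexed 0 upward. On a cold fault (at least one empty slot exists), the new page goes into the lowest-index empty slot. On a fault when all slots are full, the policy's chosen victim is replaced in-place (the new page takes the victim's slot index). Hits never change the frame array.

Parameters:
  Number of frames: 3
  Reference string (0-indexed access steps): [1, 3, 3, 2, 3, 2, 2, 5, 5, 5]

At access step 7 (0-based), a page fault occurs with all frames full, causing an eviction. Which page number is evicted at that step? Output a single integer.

Step 0: ref 1 -> FAULT, frames=[1,-,-]
Step 1: ref 3 -> FAULT, frames=[1,3,-]
Step 2: ref 3 -> HIT, frames=[1,3,-]
Step 3: ref 2 -> FAULT, frames=[1,3,2]
Step 4: ref 3 -> HIT, frames=[1,3,2]
Step 5: ref 2 -> HIT, frames=[1,3,2]
Step 6: ref 2 -> HIT, frames=[1,3,2]
Step 7: ref 5 -> FAULT, evict 1, frames=[5,3,2]
At step 7: evicted page 1

Answer: 1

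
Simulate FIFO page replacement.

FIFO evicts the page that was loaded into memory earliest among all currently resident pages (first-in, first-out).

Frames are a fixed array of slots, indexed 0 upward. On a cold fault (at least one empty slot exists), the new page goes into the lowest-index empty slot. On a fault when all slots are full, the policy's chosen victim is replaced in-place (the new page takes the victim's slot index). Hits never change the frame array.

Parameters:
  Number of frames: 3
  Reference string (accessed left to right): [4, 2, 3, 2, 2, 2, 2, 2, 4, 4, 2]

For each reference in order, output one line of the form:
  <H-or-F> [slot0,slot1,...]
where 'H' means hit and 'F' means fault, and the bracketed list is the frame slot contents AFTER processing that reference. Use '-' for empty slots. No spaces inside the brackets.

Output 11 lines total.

F [4,-,-]
F [4,2,-]
F [4,2,3]
H [4,2,3]
H [4,2,3]
H [4,2,3]
H [4,2,3]
H [4,2,3]
H [4,2,3]
H [4,2,3]
H [4,2,3]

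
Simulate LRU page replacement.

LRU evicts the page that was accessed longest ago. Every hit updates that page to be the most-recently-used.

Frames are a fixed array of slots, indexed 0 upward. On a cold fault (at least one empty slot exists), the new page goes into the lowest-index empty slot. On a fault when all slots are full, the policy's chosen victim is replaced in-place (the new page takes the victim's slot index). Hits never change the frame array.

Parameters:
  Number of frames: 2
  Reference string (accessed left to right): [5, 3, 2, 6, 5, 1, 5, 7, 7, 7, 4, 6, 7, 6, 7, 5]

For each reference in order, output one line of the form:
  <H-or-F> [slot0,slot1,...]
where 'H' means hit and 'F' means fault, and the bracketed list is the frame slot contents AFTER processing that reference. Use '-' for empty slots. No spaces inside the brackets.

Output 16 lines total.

F [5,-]
F [5,3]
F [2,3]
F [2,6]
F [5,6]
F [5,1]
H [5,1]
F [5,7]
H [5,7]
H [5,7]
F [4,7]
F [4,6]
F [7,6]
H [7,6]
H [7,6]
F [7,5]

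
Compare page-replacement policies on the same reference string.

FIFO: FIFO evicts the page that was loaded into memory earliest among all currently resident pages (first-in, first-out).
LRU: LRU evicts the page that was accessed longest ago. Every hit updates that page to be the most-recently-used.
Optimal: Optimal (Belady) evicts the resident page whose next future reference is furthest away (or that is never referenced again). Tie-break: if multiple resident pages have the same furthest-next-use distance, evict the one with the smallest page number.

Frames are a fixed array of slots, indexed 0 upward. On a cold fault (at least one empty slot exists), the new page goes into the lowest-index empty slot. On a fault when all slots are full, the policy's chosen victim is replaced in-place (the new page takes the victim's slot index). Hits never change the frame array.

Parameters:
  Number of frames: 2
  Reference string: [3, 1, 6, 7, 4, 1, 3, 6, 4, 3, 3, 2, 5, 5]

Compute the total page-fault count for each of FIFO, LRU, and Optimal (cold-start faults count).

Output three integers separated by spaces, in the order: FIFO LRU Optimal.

--- FIFO ---
  step 0: ref 3 -> FAULT, frames=[3,-] (faults so far: 1)
  step 1: ref 1 -> FAULT, frames=[3,1] (faults so far: 2)
  step 2: ref 6 -> FAULT, evict 3, frames=[6,1] (faults so far: 3)
  step 3: ref 7 -> FAULT, evict 1, frames=[6,7] (faults so far: 4)
  step 4: ref 4 -> FAULT, evict 6, frames=[4,7] (faults so far: 5)
  step 5: ref 1 -> FAULT, evict 7, frames=[4,1] (faults so far: 6)
  step 6: ref 3 -> FAULT, evict 4, frames=[3,1] (faults so far: 7)
  step 7: ref 6 -> FAULT, evict 1, frames=[3,6] (faults so far: 8)
  step 8: ref 4 -> FAULT, evict 3, frames=[4,6] (faults so far: 9)
  step 9: ref 3 -> FAULT, evict 6, frames=[4,3] (faults so far: 10)
  step 10: ref 3 -> HIT, frames=[4,3] (faults so far: 10)
  step 11: ref 2 -> FAULT, evict 4, frames=[2,3] (faults so far: 11)
  step 12: ref 5 -> FAULT, evict 3, frames=[2,5] (faults so far: 12)
  step 13: ref 5 -> HIT, frames=[2,5] (faults so far: 12)
  FIFO total faults: 12
--- LRU ---
  step 0: ref 3 -> FAULT, frames=[3,-] (faults so far: 1)
  step 1: ref 1 -> FAULT, frames=[3,1] (faults so far: 2)
  step 2: ref 6 -> FAULT, evict 3, frames=[6,1] (faults so far: 3)
  step 3: ref 7 -> FAULT, evict 1, frames=[6,7] (faults so far: 4)
  step 4: ref 4 -> FAULT, evict 6, frames=[4,7] (faults so far: 5)
  step 5: ref 1 -> FAULT, evict 7, frames=[4,1] (faults so far: 6)
  step 6: ref 3 -> FAULT, evict 4, frames=[3,1] (faults so far: 7)
  step 7: ref 6 -> FAULT, evict 1, frames=[3,6] (faults so far: 8)
  step 8: ref 4 -> FAULT, evict 3, frames=[4,6] (faults so far: 9)
  step 9: ref 3 -> FAULT, evict 6, frames=[4,3] (faults so far: 10)
  step 10: ref 3 -> HIT, frames=[4,3] (faults so far: 10)
  step 11: ref 2 -> FAULT, evict 4, frames=[2,3] (faults so far: 11)
  step 12: ref 5 -> FAULT, evict 3, frames=[2,5] (faults so far: 12)
  step 13: ref 5 -> HIT, frames=[2,5] (faults so far: 12)
  LRU total faults: 12
--- Optimal ---
  step 0: ref 3 -> FAULT, frames=[3,-] (faults so far: 1)
  step 1: ref 1 -> FAULT, frames=[3,1] (faults so far: 2)
  step 2: ref 6 -> FAULT, evict 3, frames=[6,1] (faults so far: 3)
  step 3: ref 7 -> FAULT, evict 6, frames=[7,1] (faults so far: 4)
  step 4: ref 4 -> FAULT, evict 7, frames=[4,1] (faults so far: 5)
  step 5: ref 1 -> HIT, frames=[4,1] (faults so far: 5)
  step 6: ref 3 -> FAULT, evict 1, frames=[4,3] (faults so far: 6)
  step 7: ref 6 -> FAULT, evict 3, frames=[4,6] (faults so far: 7)
  step 8: ref 4 -> HIT, frames=[4,6] (faults so far: 7)
  step 9: ref 3 -> FAULT, evict 4, frames=[3,6] (faults so far: 8)
  step 10: ref 3 -> HIT, frames=[3,6] (faults so far: 8)
  step 11: ref 2 -> FAULT, evict 3, frames=[2,6] (faults so far: 9)
  step 12: ref 5 -> FAULT, evict 2, frames=[5,6] (faults so far: 10)
  step 13: ref 5 -> HIT, frames=[5,6] (faults so far: 10)
  Optimal total faults: 10

Answer: 12 12 10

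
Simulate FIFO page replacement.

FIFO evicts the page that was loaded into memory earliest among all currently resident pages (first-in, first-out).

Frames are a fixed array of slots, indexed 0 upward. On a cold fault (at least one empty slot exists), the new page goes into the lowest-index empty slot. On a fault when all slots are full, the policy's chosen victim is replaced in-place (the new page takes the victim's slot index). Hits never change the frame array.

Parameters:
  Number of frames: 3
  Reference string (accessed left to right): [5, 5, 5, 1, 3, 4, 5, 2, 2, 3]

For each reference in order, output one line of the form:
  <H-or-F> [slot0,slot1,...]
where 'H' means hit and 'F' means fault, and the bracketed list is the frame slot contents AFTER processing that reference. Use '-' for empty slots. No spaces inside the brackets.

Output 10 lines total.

F [5,-,-]
H [5,-,-]
H [5,-,-]
F [5,1,-]
F [5,1,3]
F [4,1,3]
F [4,5,3]
F [4,5,2]
H [4,5,2]
F [3,5,2]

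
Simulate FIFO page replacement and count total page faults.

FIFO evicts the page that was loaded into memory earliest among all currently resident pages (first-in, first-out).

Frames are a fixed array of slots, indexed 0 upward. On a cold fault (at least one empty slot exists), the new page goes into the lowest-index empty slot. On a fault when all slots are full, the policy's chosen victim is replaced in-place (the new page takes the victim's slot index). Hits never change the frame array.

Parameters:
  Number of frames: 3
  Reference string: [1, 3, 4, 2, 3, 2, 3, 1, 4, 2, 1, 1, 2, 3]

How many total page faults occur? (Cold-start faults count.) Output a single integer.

Step 0: ref 1 → FAULT, frames=[1,-,-]
Step 1: ref 3 → FAULT, frames=[1,3,-]
Step 2: ref 4 → FAULT, frames=[1,3,4]
Step 3: ref 2 → FAULT (evict 1), frames=[2,3,4]
Step 4: ref 3 → HIT, frames=[2,3,4]
Step 5: ref 2 → HIT, frames=[2,3,4]
Step 6: ref 3 → HIT, frames=[2,3,4]
Step 7: ref 1 → FAULT (evict 3), frames=[2,1,4]
Step 8: ref 4 → HIT, frames=[2,1,4]
Step 9: ref 2 → HIT, frames=[2,1,4]
Step 10: ref 1 → HIT, frames=[2,1,4]
Step 11: ref 1 → HIT, frames=[2,1,4]
Step 12: ref 2 → HIT, frames=[2,1,4]
Step 13: ref 3 → FAULT (evict 4), frames=[2,1,3]
Total faults: 6

Answer: 6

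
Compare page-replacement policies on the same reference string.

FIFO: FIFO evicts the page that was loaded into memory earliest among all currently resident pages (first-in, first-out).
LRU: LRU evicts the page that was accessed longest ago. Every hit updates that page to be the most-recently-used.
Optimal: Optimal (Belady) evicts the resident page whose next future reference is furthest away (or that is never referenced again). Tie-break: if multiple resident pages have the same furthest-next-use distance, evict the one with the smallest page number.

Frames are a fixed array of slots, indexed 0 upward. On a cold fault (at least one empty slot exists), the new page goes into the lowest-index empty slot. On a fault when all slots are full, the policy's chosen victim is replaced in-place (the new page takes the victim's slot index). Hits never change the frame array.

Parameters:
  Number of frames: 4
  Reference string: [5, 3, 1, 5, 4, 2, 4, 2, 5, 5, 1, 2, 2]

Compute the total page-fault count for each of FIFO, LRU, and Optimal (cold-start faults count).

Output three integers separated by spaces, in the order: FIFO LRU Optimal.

Answer: 6 5 5

Derivation:
--- FIFO ---
  step 0: ref 5 -> FAULT, frames=[5,-,-,-] (faults so far: 1)
  step 1: ref 3 -> FAULT, frames=[5,3,-,-] (faults so far: 2)
  step 2: ref 1 -> FAULT, frames=[5,3,1,-] (faults so far: 3)
  step 3: ref 5 -> HIT, frames=[5,3,1,-] (faults so far: 3)
  step 4: ref 4 -> FAULT, frames=[5,3,1,4] (faults so far: 4)
  step 5: ref 2 -> FAULT, evict 5, frames=[2,3,1,4] (faults so far: 5)
  step 6: ref 4 -> HIT, frames=[2,3,1,4] (faults so far: 5)
  step 7: ref 2 -> HIT, frames=[2,3,1,4] (faults so far: 5)
  step 8: ref 5 -> FAULT, evict 3, frames=[2,5,1,4] (faults so far: 6)
  step 9: ref 5 -> HIT, frames=[2,5,1,4] (faults so far: 6)
  step 10: ref 1 -> HIT, frames=[2,5,1,4] (faults so far: 6)
  step 11: ref 2 -> HIT, frames=[2,5,1,4] (faults so far: 6)
  step 12: ref 2 -> HIT, frames=[2,5,1,4] (faults so far: 6)
  FIFO total faults: 6
--- LRU ---
  step 0: ref 5 -> FAULT, frames=[5,-,-,-] (faults so far: 1)
  step 1: ref 3 -> FAULT, frames=[5,3,-,-] (faults so far: 2)
  step 2: ref 1 -> FAULT, frames=[5,3,1,-] (faults so far: 3)
  step 3: ref 5 -> HIT, frames=[5,3,1,-] (faults so far: 3)
  step 4: ref 4 -> FAULT, frames=[5,3,1,4] (faults so far: 4)
  step 5: ref 2 -> FAULT, evict 3, frames=[5,2,1,4] (faults so far: 5)
  step 6: ref 4 -> HIT, frames=[5,2,1,4] (faults so far: 5)
  step 7: ref 2 -> HIT, frames=[5,2,1,4] (faults so far: 5)
  step 8: ref 5 -> HIT, frames=[5,2,1,4] (faults so far: 5)
  step 9: ref 5 -> HIT, frames=[5,2,1,4] (faults so far: 5)
  step 10: ref 1 -> HIT, frames=[5,2,1,4] (faults so far: 5)
  step 11: ref 2 -> HIT, frames=[5,2,1,4] (faults so far: 5)
  step 12: ref 2 -> HIT, frames=[5,2,1,4] (faults so far: 5)
  LRU total faults: 5
--- Optimal ---
  step 0: ref 5 -> FAULT, frames=[5,-,-,-] (faults so far: 1)
  step 1: ref 3 -> FAULT, frames=[5,3,-,-] (faults so far: 2)
  step 2: ref 1 -> FAULT, frames=[5,3,1,-] (faults so far: 3)
  step 3: ref 5 -> HIT, frames=[5,3,1,-] (faults so far: 3)
  step 4: ref 4 -> FAULT, frames=[5,3,1,4] (faults so far: 4)
  step 5: ref 2 -> FAULT, evict 3, frames=[5,2,1,4] (faults so far: 5)
  step 6: ref 4 -> HIT, frames=[5,2,1,4] (faults so far: 5)
  step 7: ref 2 -> HIT, frames=[5,2,1,4] (faults so far: 5)
  step 8: ref 5 -> HIT, frames=[5,2,1,4] (faults so far: 5)
  step 9: ref 5 -> HIT, frames=[5,2,1,4] (faults so far: 5)
  step 10: ref 1 -> HIT, frames=[5,2,1,4] (faults so far: 5)
  step 11: ref 2 -> HIT, frames=[5,2,1,4] (faults so far: 5)
  step 12: ref 2 -> HIT, frames=[5,2,1,4] (faults so far: 5)
  Optimal total faults: 5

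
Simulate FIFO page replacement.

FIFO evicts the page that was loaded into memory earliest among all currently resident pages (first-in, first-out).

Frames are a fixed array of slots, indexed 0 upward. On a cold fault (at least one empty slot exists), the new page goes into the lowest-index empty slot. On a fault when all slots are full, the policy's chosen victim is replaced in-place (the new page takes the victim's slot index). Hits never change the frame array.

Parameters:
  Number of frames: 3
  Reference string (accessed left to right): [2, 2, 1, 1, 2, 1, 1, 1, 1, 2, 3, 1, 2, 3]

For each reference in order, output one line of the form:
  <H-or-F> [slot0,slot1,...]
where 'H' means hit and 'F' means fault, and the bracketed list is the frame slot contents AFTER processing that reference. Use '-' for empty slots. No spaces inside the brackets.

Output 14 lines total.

F [2,-,-]
H [2,-,-]
F [2,1,-]
H [2,1,-]
H [2,1,-]
H [2,1,-]
H [2,1,-]
H [2,1,-]
H [2,1,-]
H [2,1,-]
F [2,1,3]
H [2,1,3]
H [2,1,3]
H [2,1,3]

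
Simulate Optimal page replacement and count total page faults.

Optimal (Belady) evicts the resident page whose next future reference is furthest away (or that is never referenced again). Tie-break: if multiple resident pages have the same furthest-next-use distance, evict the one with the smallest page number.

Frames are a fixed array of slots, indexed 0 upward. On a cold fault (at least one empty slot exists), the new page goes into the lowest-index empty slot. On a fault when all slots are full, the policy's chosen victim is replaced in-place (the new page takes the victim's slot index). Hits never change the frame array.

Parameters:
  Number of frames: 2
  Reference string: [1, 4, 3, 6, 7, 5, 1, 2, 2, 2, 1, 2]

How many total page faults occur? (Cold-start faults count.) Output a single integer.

Answer: 7

Derivation:
Step 0: ref 1 → FAULT, frames=[1,-]
Step 1: ref 4 → FAULT, frames=[1,4]
Step 2: ref 3 → FAULT (evict 4), frames=[1,3]
Step 3: ref 6 → FAULT (evict 3), frames=[1,6]
Step 4: ref 7 → FAULT (evict 6), frames=[1,7]
Step 5: ref 5 → FAULT (evict 7), frames=[1,5]
Step 6: ref 1 → HIT, frames=[1,5]
Step 7: ref 2 → FAULT (evict 5), frames=[1,2]
Step 8: ref 2 → HIT, frames=[1,2]
Step 9: ref 2 → HIT, frames=[1,2]
Step 10: ref 1 → HIT, frames=[1,2]
Step 11: ref 2 → HIT, frames=[1,2]
Total faults: 7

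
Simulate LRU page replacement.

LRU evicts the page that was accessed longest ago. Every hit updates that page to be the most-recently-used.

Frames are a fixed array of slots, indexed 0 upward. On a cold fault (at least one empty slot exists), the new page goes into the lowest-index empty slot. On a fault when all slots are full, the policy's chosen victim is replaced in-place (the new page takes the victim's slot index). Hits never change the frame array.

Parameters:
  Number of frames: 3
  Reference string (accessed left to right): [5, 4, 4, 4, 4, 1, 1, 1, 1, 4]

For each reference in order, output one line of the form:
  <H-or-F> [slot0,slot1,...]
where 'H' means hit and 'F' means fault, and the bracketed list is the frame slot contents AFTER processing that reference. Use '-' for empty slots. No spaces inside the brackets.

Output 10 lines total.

F [5,-,-]
F [5,4,-]
H [5,4,-]
H [5,4,-]
H [5,4,-]
F [5,4,1]
H [5,4,1]
H [5,4,1]
H [5,4,1]
H [5,4,1]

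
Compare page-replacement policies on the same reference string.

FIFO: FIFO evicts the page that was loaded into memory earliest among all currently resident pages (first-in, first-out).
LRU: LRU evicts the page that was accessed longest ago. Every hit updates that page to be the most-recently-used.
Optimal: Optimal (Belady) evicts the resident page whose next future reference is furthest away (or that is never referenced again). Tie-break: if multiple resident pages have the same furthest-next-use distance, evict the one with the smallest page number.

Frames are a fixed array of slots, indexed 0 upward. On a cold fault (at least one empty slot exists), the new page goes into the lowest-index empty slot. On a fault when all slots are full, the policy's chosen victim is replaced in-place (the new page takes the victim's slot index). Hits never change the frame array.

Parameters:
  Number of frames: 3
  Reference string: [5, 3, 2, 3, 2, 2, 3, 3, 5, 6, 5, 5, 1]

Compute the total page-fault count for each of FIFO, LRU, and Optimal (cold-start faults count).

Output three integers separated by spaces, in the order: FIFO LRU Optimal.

--- FIFO ---
  step 0: ref 5 -> FAULT, frames=[5,-,-] (faults so far: 1)
  step 1: ref 3 -> FAULT, frames=[5,3,-] (faults so far: 2)
  step 2: ref 2 -> FAULT, frames=[5,3,2] (faults so far: 3)
  step 3: ref 3 -> HIT, frames=[5,3,2] (faults so far: 3)
  step 4: ref 2 -> HIT, frames=[5,3,2] (faults so far: 3)
  step 5: ref 2 -> HIT, frames=[5,3,2] (faults so far: 3)
  step 6: ref 3 -> HIT, frames=[5,3,2] (faults so far: 3)
  step 7: ref 3 -> HIT, frames=[5,3,2] (faults so far: 3)
  step 8: ref 5 -> HIT, frames=[5,3,2] (faults so far: 3)
  step 9: ref 6 -> FAULT, evict 5, frames=[6,3,2] (faults so far: 4)
  step 10: ref 5 -> FAULT, evict 3, frames=[6,5,2] (faults so far: 5)
  step 11: ref 5 -> HIT, frames=[6,5,2] (faults so far: 5)
  step 12: ref 1 -> FAULT, evict 2, frames=[6,5,1] (faults so far: 6)
  FIFO total faults: 6
--- LRU ---
  step 0: ref 5 -> FAULT, frames=[5,-,-] (faults so far: 1)
  step 1: ref 3 -> FAULT, frames=[5,3,-] (faults so far: 2)
  step 2: ref 2 -> FAULT, frames=[5,3,2] (faults so far: 3)
  step 3: ref 3 -> HIT, frames=[5,3,2] (faults so far: 3)
  step 4: ref 2 -> HIT, frames=[5,3,2] (faults so far: 3)
  step 5: ref 2 -> HIT, frames=[5,3,2] (faults so far: 3)
  step 6: ref 3 -> HIT, frames=[5,3,2] (faults so far: 3)
  step 7: ref 3 -> HIT, frames=[5,3,2] (faults so far: 3)
  step 8: ref 5 -> HIT, frames=[5,3,2] (faults so far: 3)
  step 9: ref 6 -> FAULT, evict 2, frames=[5,3,6] (faults so far: 4)
  step 10: ref 5 -> HIT, frames=[5,3,6] (faults so far: 4)
  step 11: ref 5 -> HIT, frames=[5,3,6] (faults so far: 4)
  step 12: ref 1 -> FAULT, evict 3, frames=[5,1,6] (faults so far: 5)
  LRU total faults: 5
--- Optimal ---
  step 0: ref 5 -> FAULT, frames=[5,-,-] (faults so far: 1)
  step 1: ref 3 -> FAULT, frames=[5,3,-] (faults so far: 2)
  step 2: ref 2 -> FAULT, frames=[5,3,2] (faults so far: 3)
  step 3: ref 3 -> HIT, frames=[5,3,2] (faults so far: 3)
  step 4: ref 2 -> HIT, frames=[5,3,2] (faults so far: 3)
  step 5: ref 2 -> HIT, frames=[5,3,2] (faults so far: 3)
  step 6: ref 3 -> HIT, frames=[5,3,2] (faults so far: 3)
  step 7: ref 3 -> HIT, frames=[5,3,2] (faults so far: 3)
  step 8: ref 5 -> HIT, frames=[5,3,2] (faults so far: 3)
  step 9: ref 6 -> FAULT, evict 2, frames=[5,3,6] (faults so far: 4)
  step 10: ref 5 -> HIT, frames=[5,3,6] (faults so far: 4)
  step 11: ref 5 -> HIT, frames=[5,3,6] (faults so far: 4)
  step 12: ref 1 -> FAULT, evict 3, frames=[5,1,6] (faults so far: 5)
  Optimal total faults: 5

Answer: 6 5 5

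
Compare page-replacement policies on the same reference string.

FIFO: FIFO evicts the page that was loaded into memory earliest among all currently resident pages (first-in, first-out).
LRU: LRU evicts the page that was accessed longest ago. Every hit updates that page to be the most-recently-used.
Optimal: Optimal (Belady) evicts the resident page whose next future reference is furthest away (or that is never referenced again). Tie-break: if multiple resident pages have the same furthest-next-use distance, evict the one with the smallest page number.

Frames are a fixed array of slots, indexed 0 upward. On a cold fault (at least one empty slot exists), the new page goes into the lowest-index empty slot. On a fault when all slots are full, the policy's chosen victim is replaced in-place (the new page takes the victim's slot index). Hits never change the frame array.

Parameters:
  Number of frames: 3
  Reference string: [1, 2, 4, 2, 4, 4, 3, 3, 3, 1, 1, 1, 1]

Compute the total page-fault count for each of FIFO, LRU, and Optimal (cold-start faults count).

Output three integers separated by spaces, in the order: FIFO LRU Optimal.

Answer: 5 5 4

Derivation:
--- FIFO ---
  step 0: ref 1 -> FAULT, frames=[1,-,-] (faults so far: 1)
  step 1: ref 2 -> FAULT, frames=[1,2,-] (faults so far: 2)
  step 2: ref 4 -> FAULT, frames=[1,2,4] (faults so far: 3)
  step 3: ref 2 -> HIT, frames=[1,2,4] (faults so far: 3)
  step 4: ref 4 -> HIT, frames=[1,2,4] (faults so far: 3)
  step 5: ref 4 -> HIT, frames=[1,2,4] (faults so far: 3)
  step 6: ref 3 -> FAULT, evict 1, frames=[3,2,4] (faults so far: 4)
  step 7: ref 3 -> HIT, frames=[3,2,4] (faults so far: 4)
  step 8: ref 3 -> HIT, frames=[3,2,4] (faults so far: 4)
  step 9: ref 1 -> FAULT, evict 2, frames=[3,1,4] (faults so far: 5)
  step 10: ref 1 -> HIT, frames=[3,1,4] (faults so far: 5)
  step 11: ref 1 -> HIT, frames=[3,1,4] (faults so far: 5)
  step 12: ref 1 -> HIT, frames=[3,1,4] (faults so far: 5)
  FIFO total faults: 5
--- LRU ---
  step 0: ref 1 -> FAULT, frames=[1,-,-] (faults so far: 1)
  step 1: ref 2 -> FAULT, frames=[1,2,-] (faults so far: 2)
  step 2: ref 4 -> FAULT, frames=[1,2,4] (faults so far: 3)
  step 3: ref 2 -> HIT, frames=[1,2,4] (faults so far: 3)
  step 4: ref 4 -> HIT, frames=[1,2,4] (faults so far: 3)
  step 5: ref 4 -> HIT, frames=[1,2,4] (faults so far: 3)
  step 6: ref 3 -> FAULT, evict 1, frames=[3,2,4] (faults so far: 4)
  step 7: ref 3 -> HIT, frames=[3,2,4] (faults so far: 4)
  step 8: ref 3 -> HIT, frames=[3,2,4] (faults so far: 4)
  step 9: ref 1 -> FAULT, evict 2, frames=[3,1,4] (faults so far: 5)
  step 10: ref 1 -> HIT, frames=[3,1,4] (faults so far: 5)
  step 11: ref 1 -> HIT, frames=[3,1,4] (faults so far: 5)
  step 12: ref 1 -> HIT, frames=[3,1,4] (faults so far: 5)
  LRU total faults: 5
--- Optimal ---
  step 0: ref 1 -> FAULT, frames=[1,-,-] (faults so far: 1)
  step 1: ref 2 -> FAULT, frames=[1,2,-] (faults so far: 2)
  step 2: ref 4 -> FAULT, frames=[1,2,4] (faults so far: 3)
  step 3: ref 2 -> HIT, frames=[1,2,4] (faults so far: 3)
  step 4: ref 4 -> HIT, frames=[1,2,4] (faults so far: 3)
  step 5: ref 4 -> HIT, frames=[1,2,4] (faults so far: 3)
  step 6: ref 3 -> FAULT, evict 2, frames=[1,3,4] (faults so far: 4)
  step 7: ref 3 -> HIT, frames=[1,3,4] (faults so far: 4)
  step 8: ref 3 -> HIT, frames=[1,3,4] (faults so far: 4)
  step 9: ref 1 -> HIT, frames=[1,3,4] (faults so far: 4)
  step 10: ref 1 -> HIT, frames=[1,3,4] (faults so far: 4)
  step 11: ref 1 -> HIT, frames=[1,3,4] (faults so far: 4)
  step 12: ref 1 -> HIT, frames=[1,3,4] (faults so far: 4)
  Optimal total faults: 4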